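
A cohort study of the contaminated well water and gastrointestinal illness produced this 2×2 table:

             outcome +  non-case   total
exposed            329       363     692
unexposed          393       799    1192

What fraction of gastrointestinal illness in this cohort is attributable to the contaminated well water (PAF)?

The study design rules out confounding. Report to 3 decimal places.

p₁ = P(outcome | exposed) = 329/692 = 0.47543
p₀ = P(outcome | unexposed) = 393/1192 = 0.3297
Exposure prevalence π = 692/1884 = 0.3673; overall risk P(Y=1) = 0.38323.
Under exogeneity, PAF = [P(Y=1) − p₀]/P(Y=1).
PAF = (0.38323 − 0.3297) / 0.38323 ≈ 0.1397

PAF ≈ 0.140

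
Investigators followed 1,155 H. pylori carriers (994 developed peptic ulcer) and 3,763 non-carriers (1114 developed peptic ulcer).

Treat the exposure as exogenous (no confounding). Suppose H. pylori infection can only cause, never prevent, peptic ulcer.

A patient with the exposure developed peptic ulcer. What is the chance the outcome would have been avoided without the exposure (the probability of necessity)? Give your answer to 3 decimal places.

p₁ = P(outcome | exposed) = 994/1155 = 0.86061
p₀ = P(outcome | unexposed) = 1114/3763 = 0.29604
Under exogeneity and monotonicity, PN = (p₁ − p₀) / p₁.
PN = (0.86061 − 0.29604) / 0.86061 = 0.56457 / 0.86061 ≈ 0.6560

PN ≈ 0.656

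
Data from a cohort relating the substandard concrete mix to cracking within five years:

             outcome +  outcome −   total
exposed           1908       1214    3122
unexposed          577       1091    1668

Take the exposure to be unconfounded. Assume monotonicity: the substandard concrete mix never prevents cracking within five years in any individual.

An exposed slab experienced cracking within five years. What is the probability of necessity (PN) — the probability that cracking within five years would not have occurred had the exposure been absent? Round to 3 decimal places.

PN ≈ 0.434

p₁ = P(outcome | exposed) = 1908/3122 = 0.61115
p₀ = P(outcome | unexposed) = 577/1668 = 0.34592
Under exogeneity and monotonicity, PN = (p₁ − p₀)/p₁.
PN = (0.61115 − 0.34592) / 0.61115 ≈ 0.4340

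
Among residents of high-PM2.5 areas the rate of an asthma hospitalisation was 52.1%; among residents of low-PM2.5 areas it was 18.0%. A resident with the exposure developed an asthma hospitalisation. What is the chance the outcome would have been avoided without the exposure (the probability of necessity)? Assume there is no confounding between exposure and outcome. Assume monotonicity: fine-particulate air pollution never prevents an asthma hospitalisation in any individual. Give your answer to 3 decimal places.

PN ≈ 0.655

p₁ = 0.521, p₀ = 0.18.
Under exogeneity and monotonicity, PN = (p₁ − p₀) / p₁.
PN = (0.521 − 0.18) / 0.521 = 0.341 / 0.521 ≈ 0.6545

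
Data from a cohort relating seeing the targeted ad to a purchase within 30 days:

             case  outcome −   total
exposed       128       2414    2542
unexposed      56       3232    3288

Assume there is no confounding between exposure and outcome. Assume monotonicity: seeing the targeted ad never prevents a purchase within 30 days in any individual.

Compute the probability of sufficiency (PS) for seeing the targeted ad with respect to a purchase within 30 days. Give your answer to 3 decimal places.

p₁ = P(outcome | exposed) = 128/2542 = 0.050354
p₀ = P(outcome | unexposed) = 56/3288 = 0.017032
Under exogeneity and monotonicity, PS = (p₁ − p₀)/(1 − p₀).
PS = (0.050354 − 0.017032) / 0.98297 ≈ 0.0339

PS ≈ 0.034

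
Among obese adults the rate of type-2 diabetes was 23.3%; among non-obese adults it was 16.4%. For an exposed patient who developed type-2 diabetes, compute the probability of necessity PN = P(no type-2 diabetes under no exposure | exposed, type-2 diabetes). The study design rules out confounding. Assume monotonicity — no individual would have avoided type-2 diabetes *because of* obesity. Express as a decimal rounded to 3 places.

p₁ = 0.233, p₀ = 0.164.
Under exogeneity and monotonicity, PN = (p₁ − p₀) / p₁.
PN = (0.233 − 0.164) / 0.233 = 0.069 / 0.233 ≈ 0.2961

PN ≈ 0.296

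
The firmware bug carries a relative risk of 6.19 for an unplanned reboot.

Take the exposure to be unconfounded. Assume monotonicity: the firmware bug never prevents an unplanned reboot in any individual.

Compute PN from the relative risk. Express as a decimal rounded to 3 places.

PN ≈ 0.838

Under exogeneity and monotonicity, PN = (RR − 1) / RR = 1 − 1/RR.
PN = (6.19 − 1) / 6.19 = 5.19 / 6.19 ≈ 0.8384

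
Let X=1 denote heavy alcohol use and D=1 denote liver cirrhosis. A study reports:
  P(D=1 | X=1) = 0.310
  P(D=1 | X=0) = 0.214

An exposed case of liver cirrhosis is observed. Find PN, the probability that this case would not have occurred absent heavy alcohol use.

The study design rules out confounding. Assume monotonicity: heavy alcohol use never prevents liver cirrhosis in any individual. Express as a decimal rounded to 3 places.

PN ≈ 0.310

Let p₁ = 0.31, p₀ = 0.214.
Under exogeneity and monotonicity, PN = (p₁ − p₀) / p₁.
PN = (0.31 − 0.214) / 0.31 = 0.096 / 0.31 ≈ 0.3097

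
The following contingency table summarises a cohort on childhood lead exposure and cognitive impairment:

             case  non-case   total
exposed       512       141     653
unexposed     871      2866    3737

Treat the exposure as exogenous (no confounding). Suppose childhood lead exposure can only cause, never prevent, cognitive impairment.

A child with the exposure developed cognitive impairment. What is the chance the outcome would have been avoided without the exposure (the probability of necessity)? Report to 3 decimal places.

PN ≈ 0.703

p₁ = P(outcome | exposed) = 512/653 = 0.78407
p₀ = P(outcome | unexposed) = 871/3737 = 0.23307
Under exogeneity and monotonicity, PN = (p₁ − p₀) / p₁.
PN = (0.78407 − 0.23307) / 0.78407 = 0.551 / 0.78407 ≈ 0.7027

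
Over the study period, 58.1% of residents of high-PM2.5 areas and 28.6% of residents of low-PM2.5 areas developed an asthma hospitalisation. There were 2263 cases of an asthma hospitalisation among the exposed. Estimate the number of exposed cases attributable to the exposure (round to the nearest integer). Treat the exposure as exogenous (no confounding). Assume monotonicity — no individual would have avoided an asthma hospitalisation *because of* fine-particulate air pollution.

about 1149 cases

p₁ = 0.581, p₀ = 0.286.
PN = (p₁ − p₀)/p₁ = (0.581 − 0.286) / 0.581 ≈ 0.50775.
Attributable cases ≈ PN × (exposed cases) = 0.50775 × 2263 ≈ 1149.03.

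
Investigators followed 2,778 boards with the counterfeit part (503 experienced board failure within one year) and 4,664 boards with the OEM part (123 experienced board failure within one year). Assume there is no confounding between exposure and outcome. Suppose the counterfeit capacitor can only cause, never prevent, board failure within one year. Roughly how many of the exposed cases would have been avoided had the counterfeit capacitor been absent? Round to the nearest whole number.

p₁ = P(outcome | exposed) = 503/2778 = 0.18107
p₀ = P(outcome | unexposed) = 123/4664 = 0.026372
PN = (p₁ − p₀)/p₁ = (0.18107 − 0.026372) / 0.18107 ≈ 0.85435.
Attributable cases ≈ PN × (exposed cases) = 0.85435 × 503 ≈ 429.74.

about 430 cases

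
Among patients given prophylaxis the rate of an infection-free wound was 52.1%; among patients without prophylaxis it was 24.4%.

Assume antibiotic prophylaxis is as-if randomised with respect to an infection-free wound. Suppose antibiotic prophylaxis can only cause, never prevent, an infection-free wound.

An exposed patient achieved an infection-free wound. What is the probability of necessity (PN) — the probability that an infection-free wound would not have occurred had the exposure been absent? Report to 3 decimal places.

p₁ = 0.521, p₀ = 0.244.
Under exogeneity and monotonicity, PN = (p₁ − p₀) / p₁.
PN = (0.521 − 0.244) / 0.521 = 0.277 / 0.521 ≈ 0.5317

PN ≈ 0.532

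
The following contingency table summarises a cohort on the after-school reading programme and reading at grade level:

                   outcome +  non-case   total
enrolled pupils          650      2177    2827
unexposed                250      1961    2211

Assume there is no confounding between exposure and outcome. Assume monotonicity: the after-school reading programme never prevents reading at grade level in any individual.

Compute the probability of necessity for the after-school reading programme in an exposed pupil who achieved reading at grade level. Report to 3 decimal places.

p₁ = P(outcome | exposed) = 650/2827 = 0.22993
p₀ = P(outcome | unexposed) = 250/2211 = 0.11307
Under exogeneity and monotonicity, PN = (p₁ − p₀) / p₁.
PN = (0.22993 − 0.11307) / 0.22993 = 0.11685 / 0.22993 ≈ 0.5082

PN ≈ 0.508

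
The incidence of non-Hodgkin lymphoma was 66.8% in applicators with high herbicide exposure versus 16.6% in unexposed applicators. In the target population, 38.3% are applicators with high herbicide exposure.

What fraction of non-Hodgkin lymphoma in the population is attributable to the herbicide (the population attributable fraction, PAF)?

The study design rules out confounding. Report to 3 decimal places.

p₁ = 0.668, p₀ = 0.166.
Overall risk P(Y=1) = π·p₁ + (1−π)·p₀ = 0.383×0.668 + 0.617×0.166 = 0.35827.
Under exogeneity, PAF = [P(Y=1) − p₀] / P(Y=1).
PAF = (0.35827 − 0.166) / 0.35827 ≈ 0.5367

PAF ≈ 0.537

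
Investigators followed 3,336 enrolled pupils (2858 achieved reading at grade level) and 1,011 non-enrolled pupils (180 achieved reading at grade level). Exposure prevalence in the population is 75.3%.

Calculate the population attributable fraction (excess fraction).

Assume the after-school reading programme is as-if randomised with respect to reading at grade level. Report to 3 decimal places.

p₁ = P(outcome | exposed) = 2858/3336 = 0.85671
p₀ = P(outcome | unexposed) = 180/1011 = 0.17804
Overall risk P(Y=1) = π·p₁ + (1−π)·p₀ = 0.753×0.85671 + 0.247×0.17804 = 0.68908.
Under exogeneity, PAF = [P(Y=1) − p₀] / P(Y=1).
PAF = (0.68908 − 0.17804) / 0.68908 ≈ 0.7416

PAF ≈ 0.742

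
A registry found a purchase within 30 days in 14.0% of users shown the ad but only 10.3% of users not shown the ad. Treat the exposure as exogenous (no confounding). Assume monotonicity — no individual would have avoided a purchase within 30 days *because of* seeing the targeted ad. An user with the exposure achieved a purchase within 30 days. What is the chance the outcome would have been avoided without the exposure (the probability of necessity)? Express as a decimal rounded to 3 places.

PN ≈ 0.264

p₁ = 0.14, p₀ = 0.103.
Under exogeneity and monotonicity, PN = (p₁ − p₀) / p₁.
PN = (0.14 − 0.103) / 0.14 = 0.037 / 0.14 ≈ 0.2643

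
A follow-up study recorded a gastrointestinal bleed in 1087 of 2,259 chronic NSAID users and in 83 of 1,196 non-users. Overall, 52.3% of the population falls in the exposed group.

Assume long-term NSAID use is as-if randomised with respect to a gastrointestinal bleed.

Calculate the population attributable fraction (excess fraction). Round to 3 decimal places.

PAF ≈ 0.756

p₁ = P(outcome | exposed) = 1087/2259 = 0.48119
p₀ = P(outcome | unexposed) = 83/1196 = 0.069398
Overall risk P(Y=1) = π·p₁ + (1−π)·p₀ = 0.523×0.48119 + 0.477×0.069398 = 0.28476.
Under exogeneity, PAF = [P(Y=1) − p₀] / P(Y=1).
PAF = (0.28476 − 0.069398) / 0.28476 ≈ 0.7563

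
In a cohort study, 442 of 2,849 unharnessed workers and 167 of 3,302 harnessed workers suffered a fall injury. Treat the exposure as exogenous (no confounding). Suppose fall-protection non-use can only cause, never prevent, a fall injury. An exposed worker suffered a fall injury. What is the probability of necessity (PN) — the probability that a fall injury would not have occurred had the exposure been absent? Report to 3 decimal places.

p₁ = P(outcome | exposed) = 442/2849 = 0.15514
p₀ = P(outcome | unexposed) = 167/3302 = 0.050575
Under exogeneity and monotonicity, PN = (p₁ − p₀) / p₁.
PN = (0.15514 − 0.050575) / 0.15514 = 0.10457 / 0.15514 ≈ 0.6740

PN ≈ 0.674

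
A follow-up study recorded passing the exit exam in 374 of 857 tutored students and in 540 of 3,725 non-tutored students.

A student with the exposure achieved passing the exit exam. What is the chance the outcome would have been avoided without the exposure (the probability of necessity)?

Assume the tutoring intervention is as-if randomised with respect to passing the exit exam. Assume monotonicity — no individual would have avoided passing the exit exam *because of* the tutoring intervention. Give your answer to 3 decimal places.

p₁ = P(outcome | exposed) = 374/857 = 0.43641
p₀ = P(outcome | unexposed) = 540/3725 = 0.14497
Under exogeneity and monotonicity, PN = (p₁ − p₀) / p₁.
PN = (0.43641 − 0.14497) / 0.43641 = 0.29144 / 0.43641 ≈ 0.6678

PN ≈ 0.668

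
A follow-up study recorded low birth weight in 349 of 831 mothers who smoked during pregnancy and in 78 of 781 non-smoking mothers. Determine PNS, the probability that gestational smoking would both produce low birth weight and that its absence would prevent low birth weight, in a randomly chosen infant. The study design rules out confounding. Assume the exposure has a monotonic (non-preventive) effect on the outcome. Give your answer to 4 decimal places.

PNS ≈ 0.3201

p₁ = P(outcome | exposed) = 349/831 = 0.41998
p₀ = P(outcome | unexposed) = 78/781 = 0.099872
Under exogeneity and monotonicity, PNS = p₁ − p₀.
PNS = 0.41998 − 0.099872 = 0.3201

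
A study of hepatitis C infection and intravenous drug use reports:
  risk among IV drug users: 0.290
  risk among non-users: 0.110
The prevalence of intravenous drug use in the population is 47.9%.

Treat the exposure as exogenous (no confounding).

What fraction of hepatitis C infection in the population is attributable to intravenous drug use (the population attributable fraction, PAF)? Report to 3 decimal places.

PAF ≈ 0.439

Let p₁ = 0.29, p₀ = 0.11.
Overall risk P(Y=1) = π·p₁ + (1−π)·p₀ = 0.479×0.29 + 0.521×0.11 = 0.19622.
Under exogeneity, PAF = [P(Y=1) − p₀] / P(Y=1).
PAF = (0.19622 − 0.11) / 0.19622 ≈ 0.4394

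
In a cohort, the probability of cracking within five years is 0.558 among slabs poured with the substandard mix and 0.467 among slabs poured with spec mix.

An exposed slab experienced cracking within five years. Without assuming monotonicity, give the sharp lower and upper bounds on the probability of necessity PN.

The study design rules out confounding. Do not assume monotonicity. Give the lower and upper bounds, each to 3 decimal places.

0.163 ≤ PN ≤ 0.955

Let p₁ = 0.558, p₀ = 0.467.
Under exogeneity alone the bounds on PN are max{0,(p₁−p₀)/p₁} ≤ PN ≤ min{1,(1−p₀)/p₁}.
  lower = (p₁ − p₀)/p₁ = 0.091 / 0.558 ≈ 0.1631
  upper = min{1, (1 − p₀)/p₁} = 0.533 / 0.558 ≈ 0.9552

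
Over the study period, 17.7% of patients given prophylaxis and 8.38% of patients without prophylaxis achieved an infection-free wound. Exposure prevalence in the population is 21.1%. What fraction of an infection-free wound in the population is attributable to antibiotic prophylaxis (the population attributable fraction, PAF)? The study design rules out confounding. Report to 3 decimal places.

PAF ≈ 0.190

p₁ = 0.177, p₀ = 0.0838.
Overall risk P(Y=1) = π·p₁ + (1−π)·p₀ = 0.211×0.177 + 0.789×0.0838 = 0.10347.
Under exogeneity, PAF = [P(Y=1) − p₀] / P(Y=1).
PAF = (0.10347 − 0.0838) / 0.10347 ≈ 0.1901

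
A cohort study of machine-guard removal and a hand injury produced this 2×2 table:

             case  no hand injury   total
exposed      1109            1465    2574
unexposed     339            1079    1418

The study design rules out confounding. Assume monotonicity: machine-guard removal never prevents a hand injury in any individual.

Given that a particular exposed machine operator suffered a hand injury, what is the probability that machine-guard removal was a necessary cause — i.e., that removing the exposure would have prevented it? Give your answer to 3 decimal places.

PN ≈ 0.445

p₁ = P(outcome | exposed) = 1109/2574 = 0.43085
p₀ = P(outcome | unexposed) = 339/1418 = 0.23907
Under exogeneity and monotonicity, PN = (p₁ − p₀) / p₁.
PN = (0.43085 − 0.23907) / 0.43085 = 0.19178 / 0.43085 ≈ 0.4451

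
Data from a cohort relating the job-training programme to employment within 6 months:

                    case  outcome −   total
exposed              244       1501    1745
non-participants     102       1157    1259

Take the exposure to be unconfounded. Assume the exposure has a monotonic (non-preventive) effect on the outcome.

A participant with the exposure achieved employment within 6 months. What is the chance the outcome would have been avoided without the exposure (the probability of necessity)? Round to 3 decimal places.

p₁ = P(outcome | exposed) = 244/1745 = 0.13983
p₀ = P(outcome | unexposed) = 102/1259 = 0.081017
Under exogeneity and monotonicity, PN = (p₁ − p₀) / p₁.
PN = (0.13983 − 0.081017) / 0.13983 = 0.058811 / 0.13983 ≈ 0.4206

PN ≈ 0.421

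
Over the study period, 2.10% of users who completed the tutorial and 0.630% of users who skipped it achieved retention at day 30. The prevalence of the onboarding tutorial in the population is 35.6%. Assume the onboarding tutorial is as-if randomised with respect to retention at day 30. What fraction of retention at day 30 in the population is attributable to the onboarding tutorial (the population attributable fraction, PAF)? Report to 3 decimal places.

p₁ = 0.021, p₀ = 0.0063.
Overall risk P(Y=1) = π·p₁ + (1−π)·p₀ = 0.356×0.021 + 0.644×0.0063 = 0.011533.
Under exogeneity, PAF = [P(Y=1) − p₀] / P(Y=1).
PAF = (0.011533 − 0.0063) / 0.011533 ≈ 0.4538

PAF ≈ 0.454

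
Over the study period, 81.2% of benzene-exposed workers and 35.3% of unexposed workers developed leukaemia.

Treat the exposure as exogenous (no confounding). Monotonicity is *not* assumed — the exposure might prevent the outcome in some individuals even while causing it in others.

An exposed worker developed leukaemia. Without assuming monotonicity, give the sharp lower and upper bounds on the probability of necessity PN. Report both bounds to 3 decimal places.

p₁ = 0.812, p₀ = 0.353.
Under exogeneity alone the bounds on PN are max{0,(p₁−p₀)/p₁} ≤ PN ≤ min{1,(1−p₀)/p₁}.
  lower = (p₁ − p₀)/p₁ = 0.459 / 0.812 ≈ 0.5653
  upper = min{1, (1 − p₀)/p₁} = 0.647 / 0.812 ≈ 0.7968

0.565 ≤ PN ≤ 0.797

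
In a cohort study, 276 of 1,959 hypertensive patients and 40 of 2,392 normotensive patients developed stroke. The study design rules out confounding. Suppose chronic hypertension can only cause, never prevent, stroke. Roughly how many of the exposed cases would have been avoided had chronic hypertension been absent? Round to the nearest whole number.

p₁ = P(outcome | exposed) = 276/1959 = 0.14089
p₀ = P(outcome | unexposed) = 40/2392 = 0.016722
PN = (p₁ − p₀)/p₁ = (0.14089 − 0.016722) / 0.14089 ≈ 0.88131.
Attributable cases ≈ PN × (exposed cases) = 0.88131 × 276 ≈ 243.24.

about 243 cases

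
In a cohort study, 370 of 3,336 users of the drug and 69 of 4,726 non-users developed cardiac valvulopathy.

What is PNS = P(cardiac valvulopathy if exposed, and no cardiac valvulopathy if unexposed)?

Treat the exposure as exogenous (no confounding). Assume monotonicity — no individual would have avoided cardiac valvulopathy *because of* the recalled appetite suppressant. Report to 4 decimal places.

p₁ = P(outcome | exposed) = 370/3336 = 0.11091
p₀ = P(outcome | unexposed) = 69/4726 = 0.0146
Under exogeneity and monotonicity, PNS = p₁ − p₀.
PNS = 0.11091 − 0.0146 = 0.096311

PNS ≈ 0.0963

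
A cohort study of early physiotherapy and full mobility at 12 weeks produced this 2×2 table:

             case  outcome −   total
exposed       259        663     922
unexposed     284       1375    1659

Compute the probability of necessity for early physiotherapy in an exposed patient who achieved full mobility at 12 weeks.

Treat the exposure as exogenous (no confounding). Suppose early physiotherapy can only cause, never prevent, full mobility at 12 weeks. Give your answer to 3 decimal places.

PN ≈ 0.391

p₁ = P(outcome | exposed) = 259/922 = 0.28091
p₀ = P(outcome | unexposed) = 284/1659 = 0.17119
Under exogeneity and monotonicity, PN = (p₁ − p₀) / p₁.
PN = (0.28091 − 0.17119) / 0.28091 = 0.10972 / 0.28091 ≈ 0.3906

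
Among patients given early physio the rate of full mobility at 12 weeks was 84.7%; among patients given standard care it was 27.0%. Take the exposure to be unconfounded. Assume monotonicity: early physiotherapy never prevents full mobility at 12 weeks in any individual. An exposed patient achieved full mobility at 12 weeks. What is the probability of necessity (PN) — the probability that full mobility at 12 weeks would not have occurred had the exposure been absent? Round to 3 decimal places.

PN ≈ 0.681

p₁ = 0.847, p₀ = 0.27.
Under exogeneity and monotonicity, PN = (p₁ − p₀) / p₁.
PN = (0.847 − 0.27) / 0.847 = 0.577 / 0.847 ≈ 0.6812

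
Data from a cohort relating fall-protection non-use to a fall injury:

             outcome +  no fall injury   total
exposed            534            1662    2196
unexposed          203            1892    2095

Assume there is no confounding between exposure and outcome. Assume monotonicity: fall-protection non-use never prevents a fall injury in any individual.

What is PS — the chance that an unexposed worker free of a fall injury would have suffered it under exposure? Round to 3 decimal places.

PS ≈ 0.162

p₁ = P(outcome | exposed) = 534/2196 = 0.24317
p₀ = P(outcome | unexposed) = 203/2095 = 0.096897
Under exogeneity and monotonicity, PS = (p₁ − p₀) / (1 − p₀).
PS = (0.24317 − 0.096897) / (1 − 0.096897) = 0.14627 / 0.9031 ≈ 0.1620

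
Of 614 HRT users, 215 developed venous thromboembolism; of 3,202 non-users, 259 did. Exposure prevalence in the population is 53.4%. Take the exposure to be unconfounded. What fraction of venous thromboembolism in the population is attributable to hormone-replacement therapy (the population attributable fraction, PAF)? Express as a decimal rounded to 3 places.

PAF ≈ 0.640

p₁ = P(outcome | exposed) = 215/614 = 0.35016
p₀ = P(outcome | unexposed) = 259/3202 = 0.080887
Overall risk P(Y=1) = π·p₁ + (1−π)·p₀ = 0.534×0.35016 + 0.466×0.080887 = 0.22468.
Under exogeneity, PAF = [P(Y=1) − p₀] / P(Y=1).
PAF = (0.22468 − 0.080887) / 0.22468 ≈ 0.6400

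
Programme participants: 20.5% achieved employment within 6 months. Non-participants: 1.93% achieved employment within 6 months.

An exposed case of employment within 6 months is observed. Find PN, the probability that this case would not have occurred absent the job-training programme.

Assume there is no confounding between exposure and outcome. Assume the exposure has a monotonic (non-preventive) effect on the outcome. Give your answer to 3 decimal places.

PN ≈ 0.906

p₁ = 0.205, p₀ = 0.0193.
Under exogeneity and monotonicity, PN = (p₁ − p₀) / p₁.
PN = (0.205 − 0.0193) / 0.205 = 0.1857 / 0.205 ≈ 0.9059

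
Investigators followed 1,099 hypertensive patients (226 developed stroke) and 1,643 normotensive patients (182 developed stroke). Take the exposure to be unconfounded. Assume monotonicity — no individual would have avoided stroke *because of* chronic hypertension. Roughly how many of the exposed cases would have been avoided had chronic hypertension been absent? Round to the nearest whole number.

about 104 cases

p₁ = P(outcome | exposed) = 226/1099 = 0.20564
p₀ = P(outcome | unexposed) = 182/1643 = 0.11077
PN = (p₁ − p₀)/p₁ = (0.20564 − 0.11077) / 0.20564 ≈ 0.46133.
Attributable cases ≈ PN × (exposed cases) = 0.46133 × 226 ≈ 104.26.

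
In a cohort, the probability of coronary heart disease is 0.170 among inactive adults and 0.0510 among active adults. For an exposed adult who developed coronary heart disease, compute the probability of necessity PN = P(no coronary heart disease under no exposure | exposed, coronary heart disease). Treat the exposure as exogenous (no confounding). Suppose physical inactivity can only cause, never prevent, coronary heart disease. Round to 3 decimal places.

Let p₁ = 0.17, p₀ = 0.051.
Under exogeneity and monotonicity, PN = (p₁ − p₀) / p₁.
PN = (0.17 − 0.051) / 0.17 = 0.119 / 0.17 ≈ 0.7000

PN ≈ 0.700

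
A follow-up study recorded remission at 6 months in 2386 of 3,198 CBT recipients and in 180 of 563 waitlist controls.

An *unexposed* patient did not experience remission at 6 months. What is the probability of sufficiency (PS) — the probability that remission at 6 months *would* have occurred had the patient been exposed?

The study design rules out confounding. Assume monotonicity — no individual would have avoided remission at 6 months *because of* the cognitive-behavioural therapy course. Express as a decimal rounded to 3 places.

PS ≈ 0.627

p₁ = P(outcome | exposed) = 2386/3198 = 0.74609
p₀ = P(outcome | unexposed) = 180/563 = 0.31972
Under exogeneity and monotonicity, PS = (p₁ − p₀) / (1 − p₀).
PS = (0.74609 − 0.31972) / (1 − 0.31972) = 0.42638 / 0.68028 ≈ 0.6268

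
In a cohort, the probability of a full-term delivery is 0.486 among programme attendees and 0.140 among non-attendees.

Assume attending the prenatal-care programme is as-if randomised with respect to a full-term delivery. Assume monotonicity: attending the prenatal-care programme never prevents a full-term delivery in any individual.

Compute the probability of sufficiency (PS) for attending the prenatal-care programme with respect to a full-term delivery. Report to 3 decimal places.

Let p₁ = 0.486, p₀ = 0.14.
Under exogeneity and monotonicity, PS = (p₁ − p₀) / (1 − p₀).
PS = (0.486 − 0.14) / (1 − 0.14) = 0.346 / 0.86 ≈ 0.4023

PS ≈ 0.402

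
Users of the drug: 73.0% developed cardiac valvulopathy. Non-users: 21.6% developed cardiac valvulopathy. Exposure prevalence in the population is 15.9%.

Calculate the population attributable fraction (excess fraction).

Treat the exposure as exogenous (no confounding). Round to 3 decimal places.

p₁ = 0.73, p₀ = 0.216.
Overall risk P(Y=1) = π·p₁ + (1−π)·p₀ = 0.159×0.73 + 0.841×0.216 = 0.29773.
Under exogeneity, PAF = [P(Y=1) − p₀] / P(Y=1).
PAF = (0.29773 − 0.216) / 0.29773 ≈ 0.2745

PAF ≈ 0.275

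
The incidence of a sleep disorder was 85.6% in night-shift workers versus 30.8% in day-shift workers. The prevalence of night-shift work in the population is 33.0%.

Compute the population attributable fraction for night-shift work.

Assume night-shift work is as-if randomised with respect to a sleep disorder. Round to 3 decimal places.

p₁ = 0.856, p₀ = 0.308.
Overall risk P(Y=1) = π·p₁ + (1−π)·p₀ = 0.33×0.856 + 0.67×0.308 = 0.48884.
Under exogeneity, PAF = [P(Y=1) − p₀] / P(Y=1).
PAF = (0.48884 − 0.308) / 0.48884 ≈ 0.3699

PAF ≈ 0.370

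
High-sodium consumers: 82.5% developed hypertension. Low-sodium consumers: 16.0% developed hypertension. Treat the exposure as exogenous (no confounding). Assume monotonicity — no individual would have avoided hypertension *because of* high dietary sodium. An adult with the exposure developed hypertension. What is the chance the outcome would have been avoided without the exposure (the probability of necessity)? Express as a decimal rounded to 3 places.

PN ≈ 0.806

p₁ = 0.825, p₀ = 0.16.
Under exogeneity and monotonicity, PN = (p₁ − p₀) / p₁.
PN = (0.825 − 0.16) / 0.825 = 0.665 / 0.825 ≈ 0.8061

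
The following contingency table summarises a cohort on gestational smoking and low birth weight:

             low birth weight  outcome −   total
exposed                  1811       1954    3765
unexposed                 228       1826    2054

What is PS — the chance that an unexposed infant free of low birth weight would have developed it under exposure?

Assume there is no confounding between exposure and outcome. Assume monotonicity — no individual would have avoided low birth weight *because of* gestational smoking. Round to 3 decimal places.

p₁ = P(outcome | exposed) = 1811/3765 = 0.48101
p₀ = P(outcome | unexposed) = 228/2054 = 0.111
Under exogeneity and monotonicity, PS = (p₁ − p₀)/(1 − p₀).
PS = (0.48101 − 0.111) / 0.889 ≈ 0.4162

PS ≈ 0.416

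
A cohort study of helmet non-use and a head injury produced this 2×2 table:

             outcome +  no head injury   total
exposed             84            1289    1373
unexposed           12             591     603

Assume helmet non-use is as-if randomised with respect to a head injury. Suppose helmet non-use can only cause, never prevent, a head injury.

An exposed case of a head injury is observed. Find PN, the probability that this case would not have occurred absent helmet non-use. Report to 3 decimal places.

p₁ = P(outcome | exposed) = 84/1373 = 0.06118
p₀ = P(outcome | unexposed) = 12/603 = 0.0199
Under exogeneity and monotonicity, PN = (p₁ − p₀)/p₁.
PN = (0.06118 − 0.0199) / 0.06118 ≈ 0.6747

PN ≈ 0.675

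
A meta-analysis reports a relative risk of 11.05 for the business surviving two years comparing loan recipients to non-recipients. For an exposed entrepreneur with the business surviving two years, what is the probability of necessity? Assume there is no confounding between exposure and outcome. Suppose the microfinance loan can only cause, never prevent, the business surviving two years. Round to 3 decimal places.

PN ≈ 0.910

Under exogeneity and monotonicity, PN = (RR − 1) / RR = 1 − 1/RR.
PN = (11.05 − 1) / 11.05 = 10.05 / 11.05 ≈ 0.9095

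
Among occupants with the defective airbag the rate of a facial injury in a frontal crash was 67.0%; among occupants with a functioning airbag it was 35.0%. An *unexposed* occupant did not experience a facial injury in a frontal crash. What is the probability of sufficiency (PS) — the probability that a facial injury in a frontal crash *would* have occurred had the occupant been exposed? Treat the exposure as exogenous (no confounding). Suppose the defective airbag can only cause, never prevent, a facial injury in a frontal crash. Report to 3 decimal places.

PS ≈ 0.492

p₁ = 0.67, p₀ = 0.35.
Under exogeneity and monotonicity, PS = (p₁ − p₀) / (1 − p₀).
PS = (0.67 − 0.35) / (1 − 0.35) = 0.32 / 0.65 ≈ 0.4923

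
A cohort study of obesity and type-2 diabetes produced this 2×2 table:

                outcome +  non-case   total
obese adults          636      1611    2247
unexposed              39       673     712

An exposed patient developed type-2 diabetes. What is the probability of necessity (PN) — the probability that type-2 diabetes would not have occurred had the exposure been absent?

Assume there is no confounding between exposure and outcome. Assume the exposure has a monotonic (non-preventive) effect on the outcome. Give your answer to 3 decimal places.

p₁ = P(outcome | exposed) = 636/2247 = 0.28304
p₀ = P(outcome | unexposed) = 39/712 = 0.054775
Under exogeneity and monotonicity, PN = (p₁ − p₀)/p₁.
PN = (0.28304 − 0.054775) / 0.28304 ≈ 0.8065

PN ≈ 0.806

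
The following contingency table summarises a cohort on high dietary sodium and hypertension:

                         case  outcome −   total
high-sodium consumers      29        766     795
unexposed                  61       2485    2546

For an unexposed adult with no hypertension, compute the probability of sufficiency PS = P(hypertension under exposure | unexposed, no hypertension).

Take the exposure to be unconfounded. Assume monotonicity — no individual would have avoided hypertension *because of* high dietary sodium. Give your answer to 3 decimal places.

p₁ = P(outcome | exposed) = 29/795 = 0.036478
p₀ = P(outcome | unexposed) = 61/2546 = 0.023959
Under exogeneity and monotonicity, PS = (p₁ − p₀)/(1 − p₀).
PS = (0.036478 − 0.023959) / 0.97604 ≈ 0.0128

PS ≈ 0.013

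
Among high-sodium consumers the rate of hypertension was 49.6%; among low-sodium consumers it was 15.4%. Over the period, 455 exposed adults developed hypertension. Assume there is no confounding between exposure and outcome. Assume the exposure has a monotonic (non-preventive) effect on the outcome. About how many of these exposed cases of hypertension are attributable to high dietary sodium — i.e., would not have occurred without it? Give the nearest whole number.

about 314 cases

p₁ = 0.496, p₀ = 0.154.
PN = (p₁ − p₀)/p₁ = (0.496 − 0.154) / 0.496 ≈ 0.68952.
Attributable cases ≈ PN × (exposed cases) = 0.68952 × 455 ≈ 313.73.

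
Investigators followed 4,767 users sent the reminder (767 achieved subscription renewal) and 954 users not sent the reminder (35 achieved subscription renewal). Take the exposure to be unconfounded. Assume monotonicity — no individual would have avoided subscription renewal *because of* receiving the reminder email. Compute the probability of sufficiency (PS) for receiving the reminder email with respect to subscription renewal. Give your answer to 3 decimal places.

p₁ = P(outcome | exposed) = 767/4767 = 0.1609
p₀ = P(outcome | unexposed) = 35/954 = 0.036688
Under exogeneity and monotonicity, PS = (p₁ − p₀) / (1 − p₀).
PS = (0.1609 − 0.036688) / (1 − 0.036688) = 0.12421 / 0.96331 ≈ 0.1289

PS ≈ 0.129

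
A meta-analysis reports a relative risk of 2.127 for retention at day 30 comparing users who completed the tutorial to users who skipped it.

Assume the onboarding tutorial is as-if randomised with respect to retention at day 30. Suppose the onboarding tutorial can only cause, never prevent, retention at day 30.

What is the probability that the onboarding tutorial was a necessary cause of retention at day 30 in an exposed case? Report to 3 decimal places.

Under exogeneity and monotonicity, PN = (RR − 1) / RR = 1 − 1/RR.
PN = (2.127 − 1) / 2.127 = 1.127 / 2.127 ≈ 0.5299

PN ≈ 0.530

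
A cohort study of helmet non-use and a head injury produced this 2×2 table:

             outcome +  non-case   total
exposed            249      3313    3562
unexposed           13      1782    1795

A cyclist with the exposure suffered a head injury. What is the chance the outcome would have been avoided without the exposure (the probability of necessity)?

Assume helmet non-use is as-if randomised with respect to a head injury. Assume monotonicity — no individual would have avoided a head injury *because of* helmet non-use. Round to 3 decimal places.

PN ≈ 0.896

p₁ = P(outcome | exposed) = 249/3562 = 0.069905
p₀ = P(outcome | unexposed) = 13/1795 = 0.0072423
Under exogeneity and monotonicity, PN = (p₁ − p₀) / p₁.
PN = (0.069905 − 0.0072423) / 0.069905 = 0.062662 / 0.069905 ≈ 0.8964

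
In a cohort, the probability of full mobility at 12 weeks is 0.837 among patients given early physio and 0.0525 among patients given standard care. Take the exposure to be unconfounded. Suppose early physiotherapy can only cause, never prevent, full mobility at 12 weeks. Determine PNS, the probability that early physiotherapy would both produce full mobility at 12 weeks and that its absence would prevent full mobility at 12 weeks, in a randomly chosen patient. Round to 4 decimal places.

PNS ≈ 0.7845

Let p₁ = 0.837, p₀ = 0.0525.
Under exogeneity and monotonicity, PNS = p₁ − p₀.
PNS = 0.837 − 0.0525 = 0.7845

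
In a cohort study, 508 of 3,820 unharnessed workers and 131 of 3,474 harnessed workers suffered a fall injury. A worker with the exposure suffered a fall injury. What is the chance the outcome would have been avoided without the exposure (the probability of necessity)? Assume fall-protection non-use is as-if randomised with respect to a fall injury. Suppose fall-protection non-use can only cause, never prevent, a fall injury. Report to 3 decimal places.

p₁ = P(outcome | exposed) = 508/3820 = 0.13298
p₀ = P(outcome | unexposed) = 131/3474 = 0.037709
Under exogeneity and monotonicity, PN = (p₁ − p₀) / p₁.
PN = (0.13298 − 0.037709) / 0.13298 = 0.095276 / 0.13298 ≈ 0.7164

PN ≈ 0.716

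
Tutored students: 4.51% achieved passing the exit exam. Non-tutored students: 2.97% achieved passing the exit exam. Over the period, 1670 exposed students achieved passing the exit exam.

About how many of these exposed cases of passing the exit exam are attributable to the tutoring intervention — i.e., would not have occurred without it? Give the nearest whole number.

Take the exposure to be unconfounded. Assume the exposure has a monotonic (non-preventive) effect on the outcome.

about 570 cases

p₁ = 0.0451, p₀ = 0.0297.
PN = (p₁ − p₀)/p₁ = (0.0451 − 0.0297) / 0.0451 ≈ 0.34146.
Attributable cases ≈ PN × (exposed cases) = 0.34146 × 1670 ≈ 570.24.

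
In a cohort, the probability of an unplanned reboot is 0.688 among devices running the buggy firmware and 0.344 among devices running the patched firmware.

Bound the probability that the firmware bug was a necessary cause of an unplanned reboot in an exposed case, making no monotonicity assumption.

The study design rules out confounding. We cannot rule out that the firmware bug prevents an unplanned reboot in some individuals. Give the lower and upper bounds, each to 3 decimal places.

Let p₁ = 0.688, p₀ = 0.344.
Under exogeneity alone the bounds on PN are max{0,(p₁−p₀)/p₁} ≤ PN ≤ min{1,(1−p₀)/p₁}.
  lower = (p₁ − p₀)/p₁ = 0.344 / 0.688 ≈ 0.5000
  upper = min{1, (1 − p₀)/p₁} = 0.656 / 0.688 ≈ 0.9535

0.500 ≤ PN ≤ 0.953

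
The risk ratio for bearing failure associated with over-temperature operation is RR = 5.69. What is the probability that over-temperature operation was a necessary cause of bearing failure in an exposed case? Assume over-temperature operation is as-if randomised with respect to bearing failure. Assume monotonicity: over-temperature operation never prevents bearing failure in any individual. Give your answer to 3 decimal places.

Under exogeneity and monotonicity, PN = (RR − 1) / RR = 1 − 1/RR.
PN = (5.69 − 1) / 5.69 = 4.69 / 5.69 ≈ 0.8243

PN ≈ 0.824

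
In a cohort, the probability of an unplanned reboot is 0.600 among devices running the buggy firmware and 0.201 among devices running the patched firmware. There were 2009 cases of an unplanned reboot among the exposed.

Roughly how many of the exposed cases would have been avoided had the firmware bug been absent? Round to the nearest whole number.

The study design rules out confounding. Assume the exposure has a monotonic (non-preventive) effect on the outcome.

about 1336 cases

Let p₁ = 0.6, p₀ = 0.201.
PN = (p₁ − p₀)/p₁ = (0.6 − 0.201) / 0.6 ≈ 0.66500.
Attributable cases ≈ PN × (exposed cases) = 0.66500 × 2009 ≈ 1335.98.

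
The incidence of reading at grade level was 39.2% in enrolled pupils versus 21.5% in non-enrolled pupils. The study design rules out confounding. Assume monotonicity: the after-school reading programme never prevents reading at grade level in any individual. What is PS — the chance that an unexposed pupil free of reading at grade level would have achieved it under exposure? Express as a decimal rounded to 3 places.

PS ≈ 0.225

p₁ = 0.392, p₀ = 0.215.
Under exogeneity and monotonicity, PS = (p₁ − p₀) / (1 − p₀).
PS = (0.392 − 0.215) / (1 − 0.215) = 0.177 / 0.785 ≈ 0.2255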